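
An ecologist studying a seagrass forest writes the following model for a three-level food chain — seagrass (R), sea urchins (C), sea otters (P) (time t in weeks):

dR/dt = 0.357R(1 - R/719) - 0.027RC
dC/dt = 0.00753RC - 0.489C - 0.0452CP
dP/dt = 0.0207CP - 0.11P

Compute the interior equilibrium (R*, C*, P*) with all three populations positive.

From dP/dt = 0: 0.0207C* = 0.11, so C* = 5.31.
From dR/dt = 0: 0.357(1 - R*/719) = 0.027·5.31, giving R* = 719·(1 - 0.402) = 430.
From dC/dt = 0: 0.00753·430 - 0.489 = 0.0452P*, so P* = 2.75/0.0452 = 60.8.

R* ≈ 430, C* ≈ 5.31, P* ≈ 60.8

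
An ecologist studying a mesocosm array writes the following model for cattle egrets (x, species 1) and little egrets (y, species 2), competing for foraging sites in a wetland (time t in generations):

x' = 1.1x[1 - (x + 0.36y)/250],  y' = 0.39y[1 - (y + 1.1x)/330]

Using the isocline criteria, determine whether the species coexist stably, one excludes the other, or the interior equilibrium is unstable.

Compare the nullcline intercepts: K1/α12 = 250/0.36 = 694 > K2 = 330; K2/α21 = 330/1.1 = 300 > K1 = 250.
Since both inequalities hold, each species can invade when rare, so the interior equilibrium is stable.

stable coexistence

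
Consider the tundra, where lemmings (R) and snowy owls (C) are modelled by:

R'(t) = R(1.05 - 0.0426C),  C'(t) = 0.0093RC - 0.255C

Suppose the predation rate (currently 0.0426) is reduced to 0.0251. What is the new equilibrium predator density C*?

At the interior fixed point, setting dR/dt = 0 with R > 0 fixes C* = (prey growth rate)/(RC coefficient) — independent of the other coefficients.
With the change, C* = 1.05/0.0251 = 41.8; it rises from 24.6.

C* ≈ 41.8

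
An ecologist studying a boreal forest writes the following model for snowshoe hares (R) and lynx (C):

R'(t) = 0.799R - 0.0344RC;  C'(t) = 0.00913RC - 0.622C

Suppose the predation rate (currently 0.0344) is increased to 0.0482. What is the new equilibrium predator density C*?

C* ≈ 16.6

At the interior fixed point, setting dR/dt = 0 with R > 0 fixes C* = (prey growth rate)/(RC coefficient) — independent of the other coefficients.
With the change, C* = 0.799/0.0482 = 16.6; it falls from 23.2.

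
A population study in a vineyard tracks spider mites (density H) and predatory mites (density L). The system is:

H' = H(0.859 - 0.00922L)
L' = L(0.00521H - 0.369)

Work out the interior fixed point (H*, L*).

Set dL/dt = 0 with L > 0: 0.00521H - 0.369 = 0, so H* = 0.369/0.00521 = 70.8.
Set dH/dt = 0 with H > 0: 0.859 - 0.00922L = 0, so L* = 0.859/0.00922 = 93.2.

H* ≈ 70.8, L* ≈ 93.2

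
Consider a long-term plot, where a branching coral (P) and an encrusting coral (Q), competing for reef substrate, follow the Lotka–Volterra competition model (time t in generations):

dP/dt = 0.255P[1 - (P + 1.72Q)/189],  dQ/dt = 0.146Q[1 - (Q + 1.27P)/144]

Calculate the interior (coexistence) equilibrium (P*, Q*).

P* ≈ 49.5, Q* ≈ 81.1

Setting both brackets to zero gives the nullclines P + 1.72Q = 189 and 1.27P + Q = 144.
Substituting Q = 144 - 1.27P into the first: P(1 - 1.72·1.27) = 189 - 1.72·144.
So P* = -58.7/-1.18 = 49.5, and then Q* = 144 - 1.27·49.5 = 81.1.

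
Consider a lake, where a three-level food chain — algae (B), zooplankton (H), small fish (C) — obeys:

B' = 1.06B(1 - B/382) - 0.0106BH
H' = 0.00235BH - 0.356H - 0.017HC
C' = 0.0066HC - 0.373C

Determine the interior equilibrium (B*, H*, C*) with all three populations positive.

From dC/dt = 0: 0.0066H* = 0.373, so H* = 56.5.
From dB/dt = 0: 1.06(1 - B*/382) = 0.0106·56.5, giving B* = 382·(1 - 0.565) = 166.
From dH/dt = 0: 0.00235·166 - 0.356 = 0.017C*, so C* = 0.0344/0.017 = 2.02.

B* ≈ 166, H* ≈ 56.5, C* ≈ 2.02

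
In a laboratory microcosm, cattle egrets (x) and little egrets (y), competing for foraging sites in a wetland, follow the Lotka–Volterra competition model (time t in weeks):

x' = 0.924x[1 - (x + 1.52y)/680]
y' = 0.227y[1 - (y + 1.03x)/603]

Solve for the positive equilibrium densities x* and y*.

x* ≈ 418, y* ≈ 172

Setting both brackets to zero gives the nullclines x + 1.52y = 680 and 1.03x + y = 603.
Substituting y = 603 - 1.03x into the first: x(1 - 1.52·1.03) = 680 - 1.52·603.
So x* = -237/-0.566 = 418, and then y* = 603 - 1.03·418 = 172.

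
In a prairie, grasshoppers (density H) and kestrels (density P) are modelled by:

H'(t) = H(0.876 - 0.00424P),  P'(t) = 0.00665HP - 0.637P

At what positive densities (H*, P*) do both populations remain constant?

H* ≈ 95.8, P* ≈ 207

Set dP/dt = 0 with P > 0: 0.00665H - 0.637 = 0, so H* = 0.637/0.00665 = 95.8.
Set dH/dt = 0 with H > 0: 0.876 - 0.00424P = 0, so P* = 0.876/0.00424 = 207.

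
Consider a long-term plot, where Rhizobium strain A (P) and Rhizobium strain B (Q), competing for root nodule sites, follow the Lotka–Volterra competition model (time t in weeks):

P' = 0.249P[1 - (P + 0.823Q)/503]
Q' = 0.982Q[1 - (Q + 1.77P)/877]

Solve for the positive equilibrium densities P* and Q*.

P* ≈ 479, Q* ≈ 29.1

Setting both brackets to zero gives the nullclines P + 0.823Q = 503 and 1.77P + Q = 877.
Substituting Q = 877 - 1.77P into the first: P(1 - 0.823·1.77) = 503 - 0.823·877.
So P* = -219/-0.457 = 479, and then Q* = 877 - 1.77·479 = 29.1.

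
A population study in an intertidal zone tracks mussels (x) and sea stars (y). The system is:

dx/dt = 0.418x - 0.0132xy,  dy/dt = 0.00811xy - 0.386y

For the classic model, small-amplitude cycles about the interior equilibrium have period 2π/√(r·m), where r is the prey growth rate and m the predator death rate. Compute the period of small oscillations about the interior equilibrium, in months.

Here r = 0.418 and m = 0.386, so r·m = 0.161.
ω = √0.161 = 0.402 per month, hence T = 2π/ω ≈ 15.6 months.

T ≈ 15.6 months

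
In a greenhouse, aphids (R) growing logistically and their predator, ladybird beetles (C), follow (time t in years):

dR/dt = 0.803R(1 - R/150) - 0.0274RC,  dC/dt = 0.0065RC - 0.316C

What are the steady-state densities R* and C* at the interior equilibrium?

R* ≈ 48.6, C* ≈ 19.8

From dC/dt = 0 with C > 0: 0.0065R* = 0.316, so R* = 48.6.
Substitute into dR/dt = 0: 0.803(1 - 48.6/150) = 0.0274C*.
The bracket is 0.676, giving C* = 0.543/0.0274 = 19.8.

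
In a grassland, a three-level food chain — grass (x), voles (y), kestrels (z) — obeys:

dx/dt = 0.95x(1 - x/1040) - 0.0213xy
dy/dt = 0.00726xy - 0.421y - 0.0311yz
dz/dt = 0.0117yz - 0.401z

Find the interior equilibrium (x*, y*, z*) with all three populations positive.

x* ≈ 241, y* ≈ 34.3, z* ≈ 42.7

From dz/dt = 0: 0.0117y* = 0.401, so y* = 34.3.
From dx/dt = 0: 0.95(1 - x*/1040) = 0.0213·34.3, giving x* = 1040·(1 - 0.768) = 241.
From dy/dt = 0: 0.00726·241 - 0.421 = 0.0311z*, so z* = 1.33/0.0311 = 42.7.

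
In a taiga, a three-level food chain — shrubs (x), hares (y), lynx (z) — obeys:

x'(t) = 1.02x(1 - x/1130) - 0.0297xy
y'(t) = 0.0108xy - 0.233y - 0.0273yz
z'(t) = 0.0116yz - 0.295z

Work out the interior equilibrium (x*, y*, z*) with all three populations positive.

From dz/dt = 0: 0.0116y* = 0.295, so y* = 25.4.
From dx/dt = 0: 1.02(1 - x*/1130) = 0.0297·25.4, giving x* = 1130·(1 - 0.74) = 293.
From dy/dt = 0: 0.0108·293 - 0.233 = 0.0273z*, so z* = 2.93/0.0273 = 107.

x* ≈ 293, y* ≈ 25.4, z* ≈ 107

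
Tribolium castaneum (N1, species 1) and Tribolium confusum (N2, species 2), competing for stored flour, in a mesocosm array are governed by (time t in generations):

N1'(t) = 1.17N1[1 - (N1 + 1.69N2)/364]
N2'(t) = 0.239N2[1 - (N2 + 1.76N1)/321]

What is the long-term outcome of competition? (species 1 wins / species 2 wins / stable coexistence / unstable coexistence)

unstable coexistence (outcome depends on initial conditions)

Compare the nullcline intercepts: K1/α12 = 364/1.69 = 215 < K2 = 321; K2/α21 = 321/1.76 = 182 < K1 = 364.
Since both are reversed, neither can invade when rare; the interior point is a saddle.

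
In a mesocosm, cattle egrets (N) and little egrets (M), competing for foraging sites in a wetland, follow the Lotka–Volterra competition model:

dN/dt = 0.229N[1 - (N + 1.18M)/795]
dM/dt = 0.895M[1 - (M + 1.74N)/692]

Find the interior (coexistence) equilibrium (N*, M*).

Setting both brackets to zero gives the nullclines N + 1.18M = 795 and 1.74N + M = 692.
Substituting M = 692 - 1.74N into the first: N(1 - 1.18·1.74) = 795 - 1.18·692.
So N* = -21.6/-1.05 = 20.5, and then M* = 692 - 1.74·20.5 = 656.

N* ≈ 20.5, M* ≈ 656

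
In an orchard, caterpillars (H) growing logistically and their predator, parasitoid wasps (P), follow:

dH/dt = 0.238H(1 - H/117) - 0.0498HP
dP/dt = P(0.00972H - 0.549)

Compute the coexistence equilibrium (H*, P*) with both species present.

From dP/dt = 0 with P > 0: 0.00972H* = 0.549, so H* = 56.5.
Substitute into dH/dt = 0: 0.238(1 - 56.5/117) = 0.0498P*.
The bracket is 0.517, giving P* = 0.123/0.0498 = 2.47.

H* ≈ 56.5, P* ≈ 2.47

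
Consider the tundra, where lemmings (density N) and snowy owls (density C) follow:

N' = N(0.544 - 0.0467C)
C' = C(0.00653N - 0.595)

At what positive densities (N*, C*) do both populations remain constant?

Set dC/dt = 0 with C > 0: 0.00653N - 0.595 = 0, so N* = 0.595/0.00653 = 91.1.
Set dN/dt = 0 with N > 0: 0.544 - 0.0467C = 0, so C* = 0.544/0.0467 = 11.6.

N* ≈ 91.1, C* ≈ 11.6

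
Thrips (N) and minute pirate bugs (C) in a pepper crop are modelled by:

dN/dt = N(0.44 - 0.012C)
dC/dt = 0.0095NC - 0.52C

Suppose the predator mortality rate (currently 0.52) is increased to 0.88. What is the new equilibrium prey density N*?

N* ≈ 92.6

At the interior fixed point, setting dC/dt = 0 with C > 0 fixes N* = (predator death rate)/(NC coefficient) — independent of the other coefficients.
With the change, N* = 0.88/0.0095 = 92.6; it rises from 54.7.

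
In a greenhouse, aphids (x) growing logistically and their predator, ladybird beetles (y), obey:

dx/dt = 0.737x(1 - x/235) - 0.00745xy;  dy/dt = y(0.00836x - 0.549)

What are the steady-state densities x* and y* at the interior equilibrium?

x* ≈ 65.7, y* ≈ 71.3

From dy/dt = 0 with y > 0: 0.00836x* = 0.549, so x* = 65.7.
Substitute into dx/dt = 0: 0.737(1 - 65.7/235) = 0.00745y*.
The bracket is 0.721, giving y* = 0.531/0.00745 = 71.3.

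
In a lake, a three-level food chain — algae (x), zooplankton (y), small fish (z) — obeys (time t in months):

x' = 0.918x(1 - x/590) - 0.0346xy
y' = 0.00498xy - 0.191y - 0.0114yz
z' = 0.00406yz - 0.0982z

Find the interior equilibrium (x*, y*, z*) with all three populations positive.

x* ≈ 52.1, y* ≈ 24.2, z* ≈ 6.02

From dz/dt = 0: 0.00406y* = 0.0982, so y* = 24.2.
From dx/dt = 0: 0.918(1 - x*/590) = 0.0346·24.2, giving x* = 590·(1 - 0.912) = 52.1.
From dy/dt = 0: 0.00498·52.1 - 0.191 = 0.0114z*, so z* = 0.0686/0.0114 = 6.02.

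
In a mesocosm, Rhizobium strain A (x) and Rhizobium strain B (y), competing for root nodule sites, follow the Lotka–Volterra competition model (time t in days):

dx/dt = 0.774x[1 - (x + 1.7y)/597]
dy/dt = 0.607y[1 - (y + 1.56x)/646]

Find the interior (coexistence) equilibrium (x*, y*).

Setting both brackets to zero gives the nullclines x + 1.7y = 597 and 1.56x + y = 646.
Substituting y = 646 - 1.56x into the first: x(1 - 1.7·1.56) = 597 - 1.7·646.
So x* = -501/-1.65 = 303, and then y* = 646 - 1.56·303 = 173.

x* ≈ 303, y* ≈ 173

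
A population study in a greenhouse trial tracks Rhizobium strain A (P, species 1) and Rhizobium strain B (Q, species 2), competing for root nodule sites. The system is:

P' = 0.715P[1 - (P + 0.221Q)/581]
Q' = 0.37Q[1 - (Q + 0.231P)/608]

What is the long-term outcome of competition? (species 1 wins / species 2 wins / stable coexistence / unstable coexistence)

Compare the nullcline intercepts: K1/α12 = 581/0.221 = 2630 > K2 = 608; K2/α21 = 608/0.231 = 2630 > K1 = 581.
Since both inequalities hold, each species can invade when rare, so the interior equilibrium is stable.

stable coexistence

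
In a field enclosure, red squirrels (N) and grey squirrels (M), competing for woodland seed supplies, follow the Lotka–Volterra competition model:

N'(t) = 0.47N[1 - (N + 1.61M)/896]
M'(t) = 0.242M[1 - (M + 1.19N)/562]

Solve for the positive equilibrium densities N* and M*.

Setting both brackets to zero gives the nullclines N + 1.61M = 896 and 1.19N + M = 562.
Substituting M = 562 - 1.19N into the first: N(1 - 1.61·1.19) = 896 - 1.61·562.
So N* = -8.82/-0.916 = 9.63, and then M* = 562 - 1.19·9.63 = 551.

N* ≈ 9.63, M* ≈ 551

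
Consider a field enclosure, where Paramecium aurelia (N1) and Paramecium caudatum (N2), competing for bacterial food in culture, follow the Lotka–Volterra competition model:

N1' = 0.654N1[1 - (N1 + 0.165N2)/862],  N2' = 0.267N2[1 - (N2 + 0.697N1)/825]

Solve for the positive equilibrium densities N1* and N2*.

Setting both brackets to zero gives the nullclines N1 + 0.165N2 = 862 and 0.697N1 + N2 = 825.
Substituting N2 = 825 - 0.697N1 into the first: N1(1 - 0.165·0.697) = 862 - 0.165·825.
So N1* = 726/0.885 = 820, and then N2* = 825 - 0.697·820 = 253.

N1* ≈ 820, N2* ≈ 253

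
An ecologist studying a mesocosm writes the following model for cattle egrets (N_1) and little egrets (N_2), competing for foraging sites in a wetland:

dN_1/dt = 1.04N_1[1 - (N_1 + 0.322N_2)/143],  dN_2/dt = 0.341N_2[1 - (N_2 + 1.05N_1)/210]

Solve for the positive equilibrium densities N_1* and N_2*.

Setting both brackets to zero gives the nullclines N_1 + 0.322N_2 = 143 and 1.05N_1 + N_2 = 210.
Substituting N_2 = 210 - 1.05N_1 into the first: N_1(1 - 0.322·1.05) = 143 - 0.322·210.
So N_1* = 75.4/0.662 = 114, and then N_2* = 210 - 1.05·114 = 90.4.

N_1* ≈ 114, N_2* ≈ 90.4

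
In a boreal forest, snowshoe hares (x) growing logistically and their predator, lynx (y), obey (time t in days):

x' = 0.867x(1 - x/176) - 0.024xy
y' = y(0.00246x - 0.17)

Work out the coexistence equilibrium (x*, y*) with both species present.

From dy/dt = 0 with y > 0: 0.00246x* = 0.17, so x* = 69.1.
Substitute into dx/dt = 0: 0.867(1 - 69.1/176) = 0.024y*.
The bracket is 0.607, giving y* = 0.527/0.024 = 21.9.

x* ≈ 69.1, y* ≈ 21.9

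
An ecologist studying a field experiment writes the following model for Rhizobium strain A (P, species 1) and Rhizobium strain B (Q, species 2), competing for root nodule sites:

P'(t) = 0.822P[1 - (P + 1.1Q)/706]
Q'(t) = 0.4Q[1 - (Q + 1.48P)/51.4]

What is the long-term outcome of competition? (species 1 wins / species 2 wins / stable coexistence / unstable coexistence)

Compare the nullcline intercepts: K1/α12 = 706/1.1 = 642 > K2 = 51.4; K2/α21 = 51.4/1.48 = 34.7 < K1 = 706.
Since the inequalities point opposite ways, species 1 can invade but species 2 cannot.

species 1 excludes species 2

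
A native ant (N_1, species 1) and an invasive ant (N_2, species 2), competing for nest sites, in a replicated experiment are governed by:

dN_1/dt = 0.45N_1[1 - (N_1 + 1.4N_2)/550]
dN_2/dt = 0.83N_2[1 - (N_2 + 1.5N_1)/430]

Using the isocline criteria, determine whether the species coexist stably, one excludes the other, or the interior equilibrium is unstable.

unstable coexistence (outcome depends on initial conditions)

Compare the nullcline intercepts: K1/α12 = 550/1.4 = 393 < K2 = 430; K2/α21 = 430/1.5 = 287 < K1 = 550.
Since both are reversed, neither can invade when rare; the interior point is a saddle.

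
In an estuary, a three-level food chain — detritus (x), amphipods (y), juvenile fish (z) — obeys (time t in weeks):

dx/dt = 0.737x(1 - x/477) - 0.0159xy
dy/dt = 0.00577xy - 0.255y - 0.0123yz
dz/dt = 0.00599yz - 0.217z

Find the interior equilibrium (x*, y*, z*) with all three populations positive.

From dz/dt = 0: 0.00599y* = 0.217, so y* = 36.2.
From dx/dt = 0: 0.737(1 - x*/477) = 0.0159·36.2, giving x* = 477·(1 - 0.782) = 104.
From dy/dt = 0: 0.00577·104 - 0.255 = 0.0123z*, so z* = 0.346/0.0123 = 28.1.

x* ≈ 104, y* ≈ 36.2, z* ≈ 28.1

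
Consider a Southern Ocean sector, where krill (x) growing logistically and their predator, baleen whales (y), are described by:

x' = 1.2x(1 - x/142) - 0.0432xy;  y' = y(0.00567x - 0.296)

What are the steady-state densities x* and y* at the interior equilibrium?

x* ≈ 52.2, y* ≈ 17.6

From dy/dt = 0 with y > 0: 0.00567x* = 0.296, so x* = 52.2.
Substitute into dx/dt = 0: 1.2(1 - 52.2/142) = 0.0432y*.
The bracket is 0.632, giving y* = 0.759/0.0432 = 17.6.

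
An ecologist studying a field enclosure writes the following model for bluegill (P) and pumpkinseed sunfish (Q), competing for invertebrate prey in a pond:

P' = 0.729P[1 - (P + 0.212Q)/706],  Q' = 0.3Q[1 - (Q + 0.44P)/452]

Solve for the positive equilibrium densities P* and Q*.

P* ≈ 673, Q* ≈ 156

Setting both brackets to zero gives the nullclines P + 0.212Q = 706 and 0.44P + Q = 452.
Substituting Q = 452 - 0.44P into the first: P(1 - 0.212·0.44) = 706 - 0.212·452.
So P* = 610/0.907 = 673, and then Q* = 452 - 0.44·673 = 156.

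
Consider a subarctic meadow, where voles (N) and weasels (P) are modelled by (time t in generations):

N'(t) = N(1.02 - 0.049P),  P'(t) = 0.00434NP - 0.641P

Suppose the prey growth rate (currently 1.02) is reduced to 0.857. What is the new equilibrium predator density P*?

At the interior fixed point, setting dN/dt = 0 with N > 0 fixes P* = (prey growth rate)/(NP coefficient) — independent of the other coefficients.
With the change, P* = 0.857/0.049 = 17.5; it falls from 20.8.

P* ≈ 17.5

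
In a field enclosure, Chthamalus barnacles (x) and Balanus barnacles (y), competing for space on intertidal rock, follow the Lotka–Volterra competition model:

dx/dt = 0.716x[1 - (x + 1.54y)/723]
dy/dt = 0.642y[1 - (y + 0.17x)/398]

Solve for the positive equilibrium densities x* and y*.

Setting both brackets to zero gives the nullclines x + 1.54y = 723 and 0.17x + y = 398.
Substituting y = 398 - 0.17x into the first: x(1 - 1.54·0.17) = 723 - 1.54·398.
So x* = 110/0.738 = 149, and then y* = 398 - 0.17·149 = 373.

x* ≈ 149, y* ≈ 373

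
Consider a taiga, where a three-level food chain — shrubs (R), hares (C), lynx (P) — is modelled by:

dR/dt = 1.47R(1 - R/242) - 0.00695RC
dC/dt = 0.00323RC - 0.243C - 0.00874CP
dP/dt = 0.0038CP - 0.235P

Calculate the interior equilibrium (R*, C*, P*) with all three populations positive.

From dP/dt = 0: 0.0038C* = 0.235, so C* = 61.8.
From dR/dt = 0: 1.47(1 - R*/242) = 0.00695·61.8, giving R* = 242·(1 - 0.292) = 171.
From dC/dt = 0: 0.00323·171 - 0.243 = 0.00874P*, so P* = 0.31/0.00874 = 35.5.

R* ≈ 171, C* ≈ 61.8, P* ≈ 35.5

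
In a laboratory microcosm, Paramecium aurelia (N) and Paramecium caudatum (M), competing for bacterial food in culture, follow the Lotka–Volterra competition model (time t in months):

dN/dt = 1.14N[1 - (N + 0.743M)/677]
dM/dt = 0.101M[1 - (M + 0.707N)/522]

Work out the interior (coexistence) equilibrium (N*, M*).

N* ≈ 609, M* ≈ 91.3

Setting both brackets to zero gives the nullclines N + 0.743M = 677 and 0.707N + M = 522.
Substituting M = 522 - 0.707N into the first: N(1 - 0.743·0.707) = 677 - 0.743·522.
So N* = 289/0.475 = 609, and then M* = 522 - 0.707·609 = 91.3.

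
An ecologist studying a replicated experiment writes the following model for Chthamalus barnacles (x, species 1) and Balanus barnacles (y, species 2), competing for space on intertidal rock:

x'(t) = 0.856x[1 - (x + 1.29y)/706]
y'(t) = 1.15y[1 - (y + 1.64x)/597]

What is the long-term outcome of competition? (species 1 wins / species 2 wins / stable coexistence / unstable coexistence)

Compare the nullcline intercepts: K1/α12 = 706/1.29 = 547 < K2 = 597; K2/α21 = 597/1.64 = 364 < K1 = 706.
Since both are reversed, neither can invade when rare; the interior point is a saddle.

unstable coexistence (outcome depends on initial conditions)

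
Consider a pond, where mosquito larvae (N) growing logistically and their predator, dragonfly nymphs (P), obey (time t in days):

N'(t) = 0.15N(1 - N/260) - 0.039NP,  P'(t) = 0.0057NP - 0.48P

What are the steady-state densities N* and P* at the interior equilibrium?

N* ≈ 84.2, P* ≈ 2.6

From dP/dt = 0 with P > 0: 0.0057N* = 0.48, so N* = 84.2.
Substitute into dN/dt = 0: 0.15(1 - 84.2/260) = 0.039P*.
The bracket is 0.676, giving P* = 0.101/0.039 = 2.6.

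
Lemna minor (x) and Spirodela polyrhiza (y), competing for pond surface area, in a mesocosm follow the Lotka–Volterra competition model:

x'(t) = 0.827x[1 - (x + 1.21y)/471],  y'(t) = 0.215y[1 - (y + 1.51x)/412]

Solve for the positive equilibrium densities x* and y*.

x* ≈ 33.3, y* ≈ 362

Setting both brackets to zero gives the nullclines x + 1.21y = 471 and 1.51x + y = 412.
Substituting y = 412 - 1.51x into the first: x(1 - 1.21·1.51) = 471 - 1.21·412.
So x* = -27.5/-0.827 = 33.3, and then y* = 412 - 1.51·33.3 = 362.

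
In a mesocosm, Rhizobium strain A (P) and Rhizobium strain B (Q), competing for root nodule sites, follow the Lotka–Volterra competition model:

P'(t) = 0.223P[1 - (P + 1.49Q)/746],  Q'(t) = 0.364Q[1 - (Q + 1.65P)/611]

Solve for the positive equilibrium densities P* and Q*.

P* ≈ 113, Q* ≈ 425

Setting both brackets to zero gives the nullclines P + 1.49Q = 746 and 1.65P + Q = 611.
Substituting Q = 611 - 1.65P into the first: P(1 - 1.49·1.65) = 746 - 1.49·611.
So P* = -164/-1.46 = 113, and then Q* = 611 - 1.65·113 = 425.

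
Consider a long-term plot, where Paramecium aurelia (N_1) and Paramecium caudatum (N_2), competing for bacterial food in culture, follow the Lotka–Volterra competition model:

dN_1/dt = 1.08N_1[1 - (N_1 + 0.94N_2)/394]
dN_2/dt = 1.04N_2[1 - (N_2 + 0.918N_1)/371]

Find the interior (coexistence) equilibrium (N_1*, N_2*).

Setting both brackets to zero gives the nullclines N_1 + 0.94N_2 = 394 and 0.918N_1 + N_2 = 371.
Substituting N_2 = 371 - 0.918N_1 into the first: N_1(1 - 0.94·0.918) = 394 - 0.94·371.
So N_1* = 45.3/0.137 = 330, and then N_2* = 371 - 0.918·330 = 67.9.

N_1* ≈ 330, N_2* ≈ 67.9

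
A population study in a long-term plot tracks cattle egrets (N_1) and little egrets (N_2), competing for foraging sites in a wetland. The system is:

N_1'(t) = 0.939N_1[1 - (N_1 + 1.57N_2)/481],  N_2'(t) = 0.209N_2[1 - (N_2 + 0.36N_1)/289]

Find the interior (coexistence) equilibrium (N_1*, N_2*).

N_1* ≈ 62.7, N_2* ≈ 266

Setting both brackets to zero gives the nullclines N_1 + 1.57N_2 = 481 and 0.36N_1 + N_2 = 289.
Substituting N_2 = 289 - 0.36N_1 into the first: N_1(1 - 1.57·0.36) = 481 - 1.57·289.
So N_1* = 27.3/0.435 = 62.7, and then N_2* = 289 - 0.36·62.7 = 266.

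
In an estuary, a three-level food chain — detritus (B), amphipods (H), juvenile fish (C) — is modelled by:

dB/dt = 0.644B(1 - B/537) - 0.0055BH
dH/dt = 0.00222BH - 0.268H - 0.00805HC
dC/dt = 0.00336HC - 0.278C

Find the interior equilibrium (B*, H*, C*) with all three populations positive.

From dC/dt = 0: 0.00336H* = 0.278, so H* = 82.7.
From dB/dt = 0: 0.644(1 - B*/537) = 0.0055·82.7, giving B* = 537·(1 - 0.707) = 158.
From dH/dt = 0: 0.00222·158 - 0.268 = 0.00805C*, so C* = 0.0818/0.00805 = 10.2.

B* ≈ 158, H* ≈ 82.7, C* ≈ 10.2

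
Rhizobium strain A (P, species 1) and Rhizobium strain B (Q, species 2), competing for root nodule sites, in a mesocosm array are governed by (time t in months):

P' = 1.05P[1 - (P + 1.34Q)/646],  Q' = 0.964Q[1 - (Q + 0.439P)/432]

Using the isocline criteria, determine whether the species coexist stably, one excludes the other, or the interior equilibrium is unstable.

stable coexistence

Compare the nullcline intercepts: K1/α12 = 646/1.34 = 482 > K2 = 432; K2/α21 = 432/0.439 = 984 > K1 = 646.
Since both inequalities hold, each species can invade when rare, so the interior equilibrium is stable.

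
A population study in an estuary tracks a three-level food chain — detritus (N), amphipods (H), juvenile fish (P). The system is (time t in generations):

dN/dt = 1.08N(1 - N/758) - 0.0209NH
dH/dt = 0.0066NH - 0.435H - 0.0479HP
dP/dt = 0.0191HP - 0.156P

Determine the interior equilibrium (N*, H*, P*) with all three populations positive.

From dP/dt = 0: 0.0191H* = 0.156, so H* = 8.17.
From dN/dt = 0: 1.08(1 - N*/758) = 0.0209·8.17, giving N* = 758·(1 - 0.158) = 638.
From dH/dt = 0: 0.0066·638 - 0.435 = 0.0479P*, so P* = 3.78/0.0479 = 78.9.

N* ≈ 638, H* ≈ 8.17, P* ≈ 78.9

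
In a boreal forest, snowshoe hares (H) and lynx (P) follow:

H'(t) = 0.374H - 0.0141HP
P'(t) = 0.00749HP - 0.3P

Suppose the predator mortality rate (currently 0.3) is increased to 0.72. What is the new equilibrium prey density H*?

At the interior fixed point, setting dP/dt = 0 with P > 0 fixes H* = (predator death rate)/(HP coefficient) — independent of the other coefficients.
With the change, H* = 0.72/0.00749 = 96.1; it rises from 40.1.

H* ≈ 96.1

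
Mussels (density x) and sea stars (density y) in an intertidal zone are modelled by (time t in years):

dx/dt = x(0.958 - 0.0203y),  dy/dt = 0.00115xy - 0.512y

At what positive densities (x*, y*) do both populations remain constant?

x* ≈ 445, y* ≈ 47.2

Set dy/dt = 0 with y > 0: 0.00115x - 0.512 = 0, so x* = 0.512/0.00115 = 445.
Set dx/dt = 0 with x > 0: 0.958 - 0.0203y = 0, so y* = 0.958/0.0203 = 47.2.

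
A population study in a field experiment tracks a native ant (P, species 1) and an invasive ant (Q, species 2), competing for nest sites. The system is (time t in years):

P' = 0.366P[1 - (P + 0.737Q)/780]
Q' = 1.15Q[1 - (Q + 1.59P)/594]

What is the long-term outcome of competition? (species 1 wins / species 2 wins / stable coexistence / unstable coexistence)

Compare the nullcline intercepts: K1/α12 = 780/0.737 = 1060 > K2 = 594; K2/α21 = 594/1.59 = 374 < K1 = 780.
Since the inequalities point opposite ways, species 1 can invade but species 2 cannot.

species 1 excludes species 2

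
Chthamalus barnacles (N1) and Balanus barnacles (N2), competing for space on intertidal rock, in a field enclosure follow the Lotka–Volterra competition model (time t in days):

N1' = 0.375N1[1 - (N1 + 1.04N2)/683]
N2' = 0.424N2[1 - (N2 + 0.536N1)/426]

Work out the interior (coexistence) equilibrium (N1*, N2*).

Setting both brackets to zero gives the nullclines N1 + 1.04N2 = 683 and 0.536N1 + N2 = 426.
Substituting N2 = 426 - 0.536N1 into the first: N1(1 - 1.04·0.536) = 683 - 1.04·426.
So N1* = 240/0.443 = 542, and then N2* = 426 - 0.536·542 = 135.

N1* ≈ 542, N2* ≈ 135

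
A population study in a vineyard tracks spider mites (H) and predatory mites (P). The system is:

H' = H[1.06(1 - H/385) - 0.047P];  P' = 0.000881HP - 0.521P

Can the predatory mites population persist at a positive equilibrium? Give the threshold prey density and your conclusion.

Threshold H = 591; K < 591, so no, the predator goes extinct.

The predator equation gives dP/dt > 0 only when H > 0.521/0.000881 = 591.
Without the predator, H → K = 385. Since 385 < 591, the predator cannot invade.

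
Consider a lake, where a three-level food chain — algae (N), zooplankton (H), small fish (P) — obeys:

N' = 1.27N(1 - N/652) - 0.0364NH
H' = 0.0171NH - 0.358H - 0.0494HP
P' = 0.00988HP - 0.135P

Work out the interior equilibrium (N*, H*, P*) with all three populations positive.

From dP/dt = 0: 0.00988H* = 0.135, so H* = 13.7.
From dN/dt = 0: 1.27(1 - N*/652) = 0.0364·13.7, giving N* = 652·(1 - 0.392) = 397.
From dH/dt = 0: 0.0171·397 - 0.358 = 0.0494P*, so P* = 6.42/0.0494 = 130.

N* ≈ 397, H* ≈ 13.7, P* ≈ 130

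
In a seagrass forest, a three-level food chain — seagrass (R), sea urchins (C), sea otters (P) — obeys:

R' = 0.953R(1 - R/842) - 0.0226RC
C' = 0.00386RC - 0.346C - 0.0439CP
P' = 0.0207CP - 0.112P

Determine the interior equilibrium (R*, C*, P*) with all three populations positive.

R* ≈ 734, C* ≈ 5.41, P* ≈ 56.7

From dP/dt = 0: 0.0207C* = 0.112, so C* = 5.41.
From dR/dt = 0: 0.953(1 - R*/842) = 0.0226·5.41, giving R* = 842·(1 - 0.128) = 734.
From dC/dt = 0: 0.00386·734 - 0.346 = 0.0439P*, so P* = 2.49/0.0439 = 56.7.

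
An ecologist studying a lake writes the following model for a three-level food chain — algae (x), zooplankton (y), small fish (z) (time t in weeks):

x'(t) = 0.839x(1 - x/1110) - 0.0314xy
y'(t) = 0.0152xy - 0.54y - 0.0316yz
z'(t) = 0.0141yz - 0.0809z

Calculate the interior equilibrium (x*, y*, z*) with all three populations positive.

x* ≈ 872, y* ≈ 5.74, z* ≈ 402

From dz/dt = 0: 0.0141y* = 0.0809, so y* = 5.74.
From dx/dt = 0: 0.839(1 - x*/1110) = 0.0314·5.74, giving x* = 1110·(1 - 0.215) = 872.
From dy/dt = 0: 0.0152·872 - 0.54 = 0.0316z*, so z* = 12.7/0.0316 = 402.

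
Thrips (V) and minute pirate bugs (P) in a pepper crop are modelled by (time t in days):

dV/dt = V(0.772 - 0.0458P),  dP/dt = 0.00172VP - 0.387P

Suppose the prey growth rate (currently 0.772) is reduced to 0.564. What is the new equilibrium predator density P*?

At the interior fixed point, setting dV/dt = 0 with V > 0 fixes P* = (prey growth rate)/(VP coefficient) — independent of the other coefficients.
With the change, P* = 0.564/0.0458 = 12.3; it falls from 16.9.

P* ≈ 12.3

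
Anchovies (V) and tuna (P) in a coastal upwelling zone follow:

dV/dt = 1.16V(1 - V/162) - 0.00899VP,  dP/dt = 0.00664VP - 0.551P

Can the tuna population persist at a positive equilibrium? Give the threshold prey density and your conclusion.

Threshold V = 83; K > 83, so yes, the predator persists.

The predator equation gives dP/dt > 0 only when V > 0.551/0.00664 = 83.
Without the predator, V → K = 162. Since 162 > 83, the predator can invade and persist.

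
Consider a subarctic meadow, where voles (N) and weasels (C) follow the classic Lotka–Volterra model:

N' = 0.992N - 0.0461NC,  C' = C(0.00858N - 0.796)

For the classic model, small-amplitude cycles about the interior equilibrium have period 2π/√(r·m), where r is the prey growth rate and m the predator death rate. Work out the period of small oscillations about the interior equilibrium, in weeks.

T ≈ 7.07 weeks

Here r = 0.992 and m = 0.796, so r·m = 0.79.
ω = √0.79 = 0.889 per week, hence T = 2π/ω ≈ 7.07 weeks.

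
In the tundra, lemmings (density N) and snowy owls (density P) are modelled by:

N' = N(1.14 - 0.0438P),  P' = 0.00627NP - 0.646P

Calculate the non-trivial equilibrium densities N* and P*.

N* ≈ 103, P* ≈ 26

Set dP/dt = 0 with P > 0: 0.00627N - 0.646 = 0, so N* = 0.646/0.00627 = 103.
Set dN/dt = 0 with N > 0: 1.14 - 0.0438P = 0, so P* = 1.14/0.0438 = 26.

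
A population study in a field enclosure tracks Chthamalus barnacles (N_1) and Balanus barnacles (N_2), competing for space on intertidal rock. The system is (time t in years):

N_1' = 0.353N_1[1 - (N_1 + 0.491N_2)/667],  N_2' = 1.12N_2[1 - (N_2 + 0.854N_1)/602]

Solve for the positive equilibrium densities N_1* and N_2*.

Setting both brackets to zero gives the nullclines N_1 + 0.491N_2 = 667 and 0.854N_1 + N_2 = 602.
Substituting N_2 = 602 - 0.854N_1 into the first: N_1(1 - 0.491·0.854) = 667 - 0.491·602.
So N_1* = 371/0.581 = 640, and then N_2* = 602 - 0.854·640 = 55.8.

N_1* ≈ 640, N_2* ≈ 55.8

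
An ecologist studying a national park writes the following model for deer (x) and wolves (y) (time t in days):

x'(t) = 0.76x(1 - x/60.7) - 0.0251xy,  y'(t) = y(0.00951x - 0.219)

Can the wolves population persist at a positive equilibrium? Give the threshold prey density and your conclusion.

The predator equation gives dy/dt > 0 only when x > 0.219/0.00951 = 23.
Without the predator, x → K = 60.7. Since 60.7 > 23, the predator can invade and persist.

Threshold x = 23; K > 23, so yes, the predator persists.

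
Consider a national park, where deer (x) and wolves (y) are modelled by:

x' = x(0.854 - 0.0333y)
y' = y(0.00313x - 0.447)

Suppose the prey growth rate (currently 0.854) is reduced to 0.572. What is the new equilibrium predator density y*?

At the interior fixed point, setting dx/dt = 0 with x > 0 fixes y* = (prey growth rate)/(xy coefficient) — independent of the other coefficients.
With the change, y* = 0.572/0.0333 = 17.2; it falls from 25.6.

y* ≈ 17.2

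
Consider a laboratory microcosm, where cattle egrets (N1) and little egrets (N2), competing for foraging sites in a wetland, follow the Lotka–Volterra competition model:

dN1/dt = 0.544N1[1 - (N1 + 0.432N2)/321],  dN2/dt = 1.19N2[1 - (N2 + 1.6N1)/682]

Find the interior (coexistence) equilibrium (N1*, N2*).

N1* ≈ 85.4, N2* ≈ 545

Setting both brackets to zero gives the nullclines N1 + 0.432N2 = 321 and 1.6N1 + N2 = 682.
Substituting N2 = 682 - 1.6N1 into the first: N1(1 - 0.432·1.6) = 321 - 0.432·682.
So N1* = 26.4/0.309 = 85.4, and then N2* = 682 - 1.6·85.4 = 545.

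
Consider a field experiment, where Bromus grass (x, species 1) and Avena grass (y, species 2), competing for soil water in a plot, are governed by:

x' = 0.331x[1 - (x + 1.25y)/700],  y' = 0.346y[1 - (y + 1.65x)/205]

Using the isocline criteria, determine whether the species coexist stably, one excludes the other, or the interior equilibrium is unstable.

Compare the nullcline intercepts: K1/α12 = 700/1.25 = 560 > K2 = 205; K2/α21 = 205/1.65 = 124 < K1 = 700.
Since the inequalities point opposite ways, species 1 can invade but species 2 cannot.

species 1 excludes species 2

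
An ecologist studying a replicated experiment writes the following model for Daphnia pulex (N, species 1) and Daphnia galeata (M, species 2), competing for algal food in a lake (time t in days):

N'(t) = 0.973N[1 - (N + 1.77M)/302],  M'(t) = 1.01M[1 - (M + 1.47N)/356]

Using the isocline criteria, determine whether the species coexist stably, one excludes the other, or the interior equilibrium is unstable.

unstable coexistence (outcome depends on initial conditions)

Compare the nullcline intercepts: K1/α12 = 302/1.77 = 171 < K2 = 356; K2/α21 = 356/1.47 = 242 < K1 = 302.
Since both are reversed, neither can invade when rare; the interior point is a saddle.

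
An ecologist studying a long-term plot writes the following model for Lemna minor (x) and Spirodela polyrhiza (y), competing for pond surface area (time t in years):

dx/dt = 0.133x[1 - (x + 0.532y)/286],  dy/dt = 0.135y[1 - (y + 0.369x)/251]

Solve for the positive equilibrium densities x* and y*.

x* ≈ 190, y* ≈ 181

Setting both brackets to zero gives the nullclines x + 0.532y = 286 and 0.369x + y = 251.
Substituting y = 251 - 0.369x into the first: x(1 - 0.532·0.369) = 286 - 0.532·251.
So x* = 152/0.804 = 190, and then y* = 251 - 0.369·190 = 181.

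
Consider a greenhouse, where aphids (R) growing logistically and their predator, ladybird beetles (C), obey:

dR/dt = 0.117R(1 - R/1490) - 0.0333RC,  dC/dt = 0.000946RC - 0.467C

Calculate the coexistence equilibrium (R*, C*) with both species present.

From dC/dt = 0 with C > 0: 0.000946R* = 0.467, so R* = 494.
Substitute into dR/dt = 0: 0.117(1 - 494/1490) = 0.0333C*.
The bracket is 0.669, giving C* = 0.0782/0.0333 = 2.35.

R* ≈ 494, C* ≈ 2.35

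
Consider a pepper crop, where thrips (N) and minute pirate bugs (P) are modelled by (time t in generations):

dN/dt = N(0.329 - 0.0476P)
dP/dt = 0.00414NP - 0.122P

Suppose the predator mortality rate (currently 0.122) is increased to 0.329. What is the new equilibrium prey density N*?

At the interior fixed point, setting dP/dt = 0 with P > 0 fixes N* = (predator death rate)/(NP coefficient) — independent of the other coefficients.
With the change, N* = 0.329/0.00414 = 79.5; it rises from 29.5.

N* ≈ 79.5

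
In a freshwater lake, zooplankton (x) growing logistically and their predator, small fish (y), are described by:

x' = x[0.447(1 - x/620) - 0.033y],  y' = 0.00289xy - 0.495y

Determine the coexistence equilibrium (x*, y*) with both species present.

x* ≈ 171, y* ≈ 9.8

From dy/dt = 0 with y > 0: 0.00289x* = 0.495, so x* = 171.
Substitute into dx/dt = 0: 0.447(1 - 171/620) = 0.033y*.
The bracket is 0.724, giving y* = 0.324/0.033 = 9.8.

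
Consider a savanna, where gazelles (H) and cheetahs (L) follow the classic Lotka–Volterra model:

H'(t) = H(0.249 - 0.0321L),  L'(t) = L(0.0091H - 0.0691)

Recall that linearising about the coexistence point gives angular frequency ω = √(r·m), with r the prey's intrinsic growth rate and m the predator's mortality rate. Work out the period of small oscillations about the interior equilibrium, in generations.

T ≈ 47.9 generations

Here r = 0.249 and m = 0.0691, so r·m = 0.0172.
ω = √0.0172 = 0.131 per generation, hence T = 2π/ω ≈ 47.9 generations.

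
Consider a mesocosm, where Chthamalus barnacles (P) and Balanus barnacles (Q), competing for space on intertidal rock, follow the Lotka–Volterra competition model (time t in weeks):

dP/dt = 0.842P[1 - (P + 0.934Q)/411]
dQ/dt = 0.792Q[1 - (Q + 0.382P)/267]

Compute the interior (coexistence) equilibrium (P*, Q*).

Setting both brackets to zero gives the nullclines P + 0.934Q = 411 and 0.382P + Q = 267.
Substituting Q = 267 - 0.382P into the first: P(1 - 0.934·0.382) = 411 - 0.934·267.
So P* = 162/0.643 = 251, and then Q* = 267 - 0.382·251 = 171.

P* ≈ 251, Q* ≈ 171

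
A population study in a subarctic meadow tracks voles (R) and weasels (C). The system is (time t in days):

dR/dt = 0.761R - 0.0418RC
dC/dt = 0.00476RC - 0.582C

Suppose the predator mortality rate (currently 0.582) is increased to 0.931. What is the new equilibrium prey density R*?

At the interior fixed point, setting dC/dt = 0 with C > 0 fixes R* = (predator death rate)/(RC coefficient) — independent of the other coefficients.
With the change, R* = 0.931/0.00476 = 196; it rises from 122.

R* ≈ 196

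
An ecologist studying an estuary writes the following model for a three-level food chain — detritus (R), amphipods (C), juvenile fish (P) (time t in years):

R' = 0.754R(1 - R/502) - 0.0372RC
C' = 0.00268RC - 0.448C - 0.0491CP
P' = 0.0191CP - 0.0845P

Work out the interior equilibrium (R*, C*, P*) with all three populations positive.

R* ≈ 392, C* ≈ 4.42, P* ≈ 12.3

From dP/dt = 0: 0.0191C* = 0.0845, so C* = 4.42.
From dR/dt = 0: 0.754(1 - R*/502) = 0.0372·4.42, giving R* = 502·(1 - 0.218) = 392.
From dC/dt = 0: 0.00268·392 - 0.448 = 0.0491P*, so P* = 0.604/0.0491 = 12.3.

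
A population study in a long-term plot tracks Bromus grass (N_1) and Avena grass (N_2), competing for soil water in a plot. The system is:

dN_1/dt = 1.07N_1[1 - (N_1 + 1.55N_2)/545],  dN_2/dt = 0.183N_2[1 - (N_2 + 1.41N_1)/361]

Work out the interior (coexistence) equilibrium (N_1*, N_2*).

N_1* ≈ 12.3, N_2* ≈ 344

Setting both brackets to zero gives the nullclines N_1 + 1.55N_2 = 545 and 1.41N_1 + N_2 = 361.
Substituting N_2 = 361 - 1.41N_1 into the first: N_1(1 - 1.55·1.41) = 545 - 1.55·361.
So N_1* = -14.6/-1.19 = 12.3, and then N_2* = 361 - 1.41·12.3 = 344.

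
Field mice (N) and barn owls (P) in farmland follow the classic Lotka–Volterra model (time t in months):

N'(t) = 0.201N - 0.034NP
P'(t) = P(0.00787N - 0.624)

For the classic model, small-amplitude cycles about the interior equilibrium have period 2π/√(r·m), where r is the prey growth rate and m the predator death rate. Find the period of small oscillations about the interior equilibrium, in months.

T ≈ 17.7 months

Here r = 0.201 and m = 0.624, so r·m = 0.125.
ω = √0.125 = 0.354 per month, hence T = 2π/ω ≈ 17.7 months.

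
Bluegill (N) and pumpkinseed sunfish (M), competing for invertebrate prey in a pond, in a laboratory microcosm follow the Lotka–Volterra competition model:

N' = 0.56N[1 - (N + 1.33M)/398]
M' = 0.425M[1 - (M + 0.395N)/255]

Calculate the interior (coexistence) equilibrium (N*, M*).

N* ≈ 124, M* ≈ 206

Setting both brackets to zero gives the nullclines N + 1.33M = 398 and 0.395N + M = 255.
Substituting M = 255 - 0.395N into the first: N(1 - 1.33·0.395) = 398 - 1.33·255.
So N* = 58.8/0.475 = 124, and then M* = 255 - 0.395·124 = 206.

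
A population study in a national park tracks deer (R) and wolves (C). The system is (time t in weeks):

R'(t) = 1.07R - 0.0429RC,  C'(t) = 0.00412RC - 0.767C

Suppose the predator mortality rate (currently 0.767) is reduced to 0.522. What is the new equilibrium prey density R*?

At the interior fixed point, setting dC/dt = 0 with C > 0 fixes R* = (predator death rate)/(RC coefficient) — independent of the other coefficients.
With the change, R* = 0.522/0.00412 = 127; it falls from 186.

R* ≈ 127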